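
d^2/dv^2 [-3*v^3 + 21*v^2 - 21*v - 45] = 42 - 18*v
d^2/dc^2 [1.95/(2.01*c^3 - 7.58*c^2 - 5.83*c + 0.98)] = ((29.562 - 23.517*c)*(2.01*c^3 - 7.58*c^2 - 5.83*c + 0.98) + 1.95*(-12.06*c^2 + 30.32*c + 11.66)*(-6.03*c^2 + 15.16*c + 5.83))/(2.01*c^3 - 7.58*c^2 - 5.83*c + 0.98)^3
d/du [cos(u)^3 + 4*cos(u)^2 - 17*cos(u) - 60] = (-3*cos(u)^2 - 8*cos(u) + 17)*sin(u)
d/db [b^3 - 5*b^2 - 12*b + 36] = 3*b^2 - 10*b - 12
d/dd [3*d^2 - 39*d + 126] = 6*d - 39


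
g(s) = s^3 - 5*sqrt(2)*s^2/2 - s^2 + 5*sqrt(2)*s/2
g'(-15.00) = 814.60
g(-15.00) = -4448.53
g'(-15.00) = 814.60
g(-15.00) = -4448.53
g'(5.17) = 36.82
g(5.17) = 35.24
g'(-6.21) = 175.56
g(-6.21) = -436.35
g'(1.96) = -2.72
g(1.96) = -2.96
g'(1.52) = -3.32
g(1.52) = -1.59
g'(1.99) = -2.64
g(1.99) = -3.04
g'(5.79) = 51.59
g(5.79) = 62.53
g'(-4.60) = 108.74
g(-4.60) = -209.57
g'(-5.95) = 163.72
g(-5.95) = -392.25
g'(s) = 3*s^2 - 5*sqrt(2)*s - 2*s + 5*sqrt(2)/2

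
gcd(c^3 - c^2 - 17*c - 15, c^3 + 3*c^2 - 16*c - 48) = c + 3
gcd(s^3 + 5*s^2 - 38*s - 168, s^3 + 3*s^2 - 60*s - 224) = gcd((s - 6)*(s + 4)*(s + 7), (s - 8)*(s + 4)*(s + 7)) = s^2 + 11*s + 28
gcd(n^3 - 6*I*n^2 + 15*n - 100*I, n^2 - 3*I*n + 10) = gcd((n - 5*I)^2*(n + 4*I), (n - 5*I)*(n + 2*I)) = n - 5*I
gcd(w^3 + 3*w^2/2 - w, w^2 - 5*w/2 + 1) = w - 1/2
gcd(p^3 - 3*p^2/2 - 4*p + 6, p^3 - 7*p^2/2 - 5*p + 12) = p^2 + p/2 - 3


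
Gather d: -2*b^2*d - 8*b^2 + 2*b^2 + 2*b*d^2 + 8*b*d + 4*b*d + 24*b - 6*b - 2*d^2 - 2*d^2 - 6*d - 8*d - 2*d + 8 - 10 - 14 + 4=-6*b^2 + 18*b + d^2*(2*b - 4) + d*(-2*b^2 + 12*b - 16) - 12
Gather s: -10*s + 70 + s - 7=63 - 9*s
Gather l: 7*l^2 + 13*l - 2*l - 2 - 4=7*l^2 + 11*l - 6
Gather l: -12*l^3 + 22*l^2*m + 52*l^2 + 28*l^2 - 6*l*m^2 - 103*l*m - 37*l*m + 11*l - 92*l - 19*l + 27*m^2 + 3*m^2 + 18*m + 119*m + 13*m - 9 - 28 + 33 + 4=-12*l^3 + l^2*(22*m + 80) + l*(-6*m^2 - 140*m - 100) + 30*m^2 + 150*m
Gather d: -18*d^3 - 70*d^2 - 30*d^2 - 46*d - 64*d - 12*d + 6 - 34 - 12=-18*d^3 - 100*d^2 - 122*d - 40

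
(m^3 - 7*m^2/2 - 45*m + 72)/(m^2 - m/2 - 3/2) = (m^2 - 2*m - 48)/(m + 1)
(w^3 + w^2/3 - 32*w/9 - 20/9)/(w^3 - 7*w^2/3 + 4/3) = (w + 5/3)/(w - 1)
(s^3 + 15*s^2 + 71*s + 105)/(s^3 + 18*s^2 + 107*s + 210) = (s + 3)/(s + 6)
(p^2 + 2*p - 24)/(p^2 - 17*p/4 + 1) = 4*(p + 6)/(4*p - 1)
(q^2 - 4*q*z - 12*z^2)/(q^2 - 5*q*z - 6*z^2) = (q + 2*z)/(q + z)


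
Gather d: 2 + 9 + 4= 15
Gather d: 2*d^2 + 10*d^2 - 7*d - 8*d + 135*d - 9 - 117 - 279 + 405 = 12*d^2 + 120*d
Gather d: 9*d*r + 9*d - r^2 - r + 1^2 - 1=d*(9*r + 9) - r^2 - r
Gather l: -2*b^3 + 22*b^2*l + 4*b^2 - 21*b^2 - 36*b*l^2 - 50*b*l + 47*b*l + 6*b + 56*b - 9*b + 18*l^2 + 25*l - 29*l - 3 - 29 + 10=-2*b^3 - 17*b^2 + 53*b + l^2*(18 - 36*b) + l*(22*b^2 - 3*b - 4) - 22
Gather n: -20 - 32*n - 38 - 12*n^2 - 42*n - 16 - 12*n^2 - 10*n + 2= -24*n^2 - 84*n - 72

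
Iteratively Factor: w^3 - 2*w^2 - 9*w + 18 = (w - 2)*(w^2 - 9) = (w - 3)*(w - 2)*(w + 3)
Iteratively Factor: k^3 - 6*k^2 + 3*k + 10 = (k - 5)*(k^2 - k - 2) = (k - 5)*(k + 1)*(k - 2)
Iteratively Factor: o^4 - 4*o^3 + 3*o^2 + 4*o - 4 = (o - 2)*(o^3 - 2*o^2 - o + 2) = (o - 2)^2*(o^2 - 1) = (o - 2)^2*(o - 1)*(o + 1)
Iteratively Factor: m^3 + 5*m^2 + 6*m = (m + 3)*(m^2 + 2*m) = m*(m + 3)*(m + 2)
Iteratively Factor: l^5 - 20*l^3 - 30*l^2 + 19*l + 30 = (l - 5)*(l^4 + 5*l^3 + 5*l^2 - 5*l - 6) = (l - 5)*(l + 2)*(l^3 + 3*l^2 - l - 3) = (l - 5)*(l - 1)*(l + 2)*(l^2 + 4*l + 3) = (l - 5)*(l - 1)*(l + 1)*(l + 2)*(l + 3)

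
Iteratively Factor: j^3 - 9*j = (j - 3)*(j^2 + 3*j) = j*(j - 3)*(j + 3)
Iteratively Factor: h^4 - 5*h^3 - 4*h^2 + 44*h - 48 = (h - 4)*(h^3 - h^2 - 8*h + 12) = (h - 4)*(h - 2)*(h^2 + h - 6) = (h - 4)*(h - 2)^2*(h + 3)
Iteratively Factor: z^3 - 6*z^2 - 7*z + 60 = (z - 4)*(z^2 - 2*z - 15) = (z - 4)*(z + 3)*(z - 5)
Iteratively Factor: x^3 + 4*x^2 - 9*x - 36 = (x + 4)*(x^2 - 9) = (x - 3)*(x + 4)*(x + 3)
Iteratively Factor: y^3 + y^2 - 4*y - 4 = (y - 2)*(y^2 + 3*y + 2) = (y - 2)*(y + 2)*(y + 1)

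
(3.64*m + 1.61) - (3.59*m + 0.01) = 0.0500000000000003*m + 1.6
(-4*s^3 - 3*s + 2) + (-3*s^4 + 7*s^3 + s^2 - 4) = -3*s^4 + 3*s^3 + s^2 - 3*s - 2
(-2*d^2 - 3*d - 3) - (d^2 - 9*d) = -3*d^2 + 6*d - 3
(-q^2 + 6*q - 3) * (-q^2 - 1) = q^4 - 6*q^3 + 4*q^2 - 6*q + 3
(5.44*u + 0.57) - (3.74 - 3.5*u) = 8.94*u - 3.17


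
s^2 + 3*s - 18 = (s - 3)*(s + 6)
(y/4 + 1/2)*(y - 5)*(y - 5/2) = y^3/4 - 11*y^2/8 - 5*y/8 + 25/4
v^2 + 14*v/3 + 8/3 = (v + 2/3)*(v + 4)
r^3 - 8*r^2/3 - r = r*(r - 3)*(r + 1/3)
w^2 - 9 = (w - 3)*(w + 3)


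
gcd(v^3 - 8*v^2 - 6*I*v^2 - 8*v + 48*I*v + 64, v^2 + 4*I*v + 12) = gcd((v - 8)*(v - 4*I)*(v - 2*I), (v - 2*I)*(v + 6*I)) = v - 2*I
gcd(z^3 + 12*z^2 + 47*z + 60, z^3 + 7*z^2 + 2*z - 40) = z^2 + 9*z + 20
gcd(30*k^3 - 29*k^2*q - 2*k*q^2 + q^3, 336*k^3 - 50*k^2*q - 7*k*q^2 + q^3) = -6*k + q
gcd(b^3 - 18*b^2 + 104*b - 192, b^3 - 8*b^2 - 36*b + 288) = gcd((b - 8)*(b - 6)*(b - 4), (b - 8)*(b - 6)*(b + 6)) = b^2 - 14*b + 48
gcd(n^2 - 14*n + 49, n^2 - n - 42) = n - 7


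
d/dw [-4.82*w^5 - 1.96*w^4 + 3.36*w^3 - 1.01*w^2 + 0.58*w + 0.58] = -24.1*w^4 - 7.84*w^3 + 10.08*w^2 - 2.02*w + 0.58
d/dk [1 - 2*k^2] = -4*k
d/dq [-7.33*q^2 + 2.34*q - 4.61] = 2.34 - 14.66*q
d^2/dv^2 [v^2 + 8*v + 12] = 2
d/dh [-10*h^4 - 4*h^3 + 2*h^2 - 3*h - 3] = -40*h^3 - 12*h^2 + 4*h - 3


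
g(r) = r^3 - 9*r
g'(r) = 3*r^2 - 9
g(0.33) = -2.93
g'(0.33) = -8.67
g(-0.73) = 6.18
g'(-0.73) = -7.40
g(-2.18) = 9.26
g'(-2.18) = 5.26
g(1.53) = -10.19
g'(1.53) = -1.98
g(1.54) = -10.21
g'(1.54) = -1.89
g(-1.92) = 10.20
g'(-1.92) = 2.06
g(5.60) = 125.22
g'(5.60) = 85.08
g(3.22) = 4.41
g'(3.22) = 22.11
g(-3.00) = 0.00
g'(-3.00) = 18.00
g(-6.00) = -162.00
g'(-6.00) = 99.00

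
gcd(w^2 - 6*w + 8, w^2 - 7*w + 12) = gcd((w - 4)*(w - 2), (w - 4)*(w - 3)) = w - 4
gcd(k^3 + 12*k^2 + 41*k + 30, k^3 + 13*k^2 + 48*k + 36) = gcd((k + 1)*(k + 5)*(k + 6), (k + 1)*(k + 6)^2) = k^2 + 7*k + 6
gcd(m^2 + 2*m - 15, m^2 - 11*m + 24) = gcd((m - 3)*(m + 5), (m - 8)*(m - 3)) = m - 3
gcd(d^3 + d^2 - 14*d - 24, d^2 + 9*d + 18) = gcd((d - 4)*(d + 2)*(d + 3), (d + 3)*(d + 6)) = d + 3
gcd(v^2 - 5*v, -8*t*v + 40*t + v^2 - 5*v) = v - 5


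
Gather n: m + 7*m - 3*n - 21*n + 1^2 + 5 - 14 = 8*m - 24*n - 8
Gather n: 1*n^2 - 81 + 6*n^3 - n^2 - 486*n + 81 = 6*n^3 - 486*n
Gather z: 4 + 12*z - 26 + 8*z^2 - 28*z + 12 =8*z^2 - 16*z - 10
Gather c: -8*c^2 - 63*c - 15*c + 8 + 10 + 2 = -8*c^2 - 78*c + 20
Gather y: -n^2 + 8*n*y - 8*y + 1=-n^2 + y*(8*n - 8) + 1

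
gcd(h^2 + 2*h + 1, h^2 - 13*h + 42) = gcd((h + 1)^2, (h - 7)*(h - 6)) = 1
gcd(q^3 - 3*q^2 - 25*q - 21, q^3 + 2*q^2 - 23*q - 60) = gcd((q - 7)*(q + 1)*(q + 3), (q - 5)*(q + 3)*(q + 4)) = q + 3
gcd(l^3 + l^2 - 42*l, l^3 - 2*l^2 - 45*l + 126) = l^2 + l - 42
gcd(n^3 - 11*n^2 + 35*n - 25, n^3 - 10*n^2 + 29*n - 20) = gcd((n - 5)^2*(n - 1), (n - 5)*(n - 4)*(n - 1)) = n^2 - 6*n + 5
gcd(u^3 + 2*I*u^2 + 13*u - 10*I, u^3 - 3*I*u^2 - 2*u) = u^2 - 3*I*u - 2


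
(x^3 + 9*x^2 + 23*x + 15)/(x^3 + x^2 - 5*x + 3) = (x^2 + 6*x + 5)/(x^2 - 2*x + 1)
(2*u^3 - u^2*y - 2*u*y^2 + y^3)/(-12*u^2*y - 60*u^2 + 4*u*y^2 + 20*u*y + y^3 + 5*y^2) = (-u^2 + y^2)/(6*u*y + 30*u + y^2 + 5*y)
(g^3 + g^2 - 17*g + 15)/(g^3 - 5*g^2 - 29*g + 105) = (g - 1)/(g - 7)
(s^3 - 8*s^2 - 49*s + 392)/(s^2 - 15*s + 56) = s + 7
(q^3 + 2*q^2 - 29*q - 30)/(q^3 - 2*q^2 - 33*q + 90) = (q + 1)/(q - 3)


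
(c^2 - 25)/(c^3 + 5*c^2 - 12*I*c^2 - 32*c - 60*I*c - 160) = (c - 5)/(c^2 - 12*I*c - 32)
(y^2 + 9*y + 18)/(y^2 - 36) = (y + 3)/(y - 6)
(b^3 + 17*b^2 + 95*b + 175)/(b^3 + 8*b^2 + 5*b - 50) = (b + 7)/(b - 2)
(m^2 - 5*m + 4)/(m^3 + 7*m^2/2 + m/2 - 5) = 2*(m - 4)/(2*m^2 + 9*m + 10)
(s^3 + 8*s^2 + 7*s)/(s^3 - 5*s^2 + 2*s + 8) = s*(s + 7)/(s^2 - 6*s + 8)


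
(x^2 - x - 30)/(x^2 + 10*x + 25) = (x - 6)/(x + 5)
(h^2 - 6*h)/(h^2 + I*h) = (h - 6)/(h + I)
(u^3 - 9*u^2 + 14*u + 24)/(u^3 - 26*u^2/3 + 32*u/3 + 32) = 3*(u + 1)/(3*u + 4)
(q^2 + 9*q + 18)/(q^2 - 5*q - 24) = (q + 6)/(q - 8)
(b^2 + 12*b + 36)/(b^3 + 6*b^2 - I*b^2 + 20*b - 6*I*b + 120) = (b + 6)/(b^2 - I*b + 20)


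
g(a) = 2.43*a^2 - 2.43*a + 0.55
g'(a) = 4.86*a - 2.43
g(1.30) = 1.50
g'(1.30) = 3.89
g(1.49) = 2.32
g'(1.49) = 4.81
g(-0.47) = 2.23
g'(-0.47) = -4.71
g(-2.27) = 18.59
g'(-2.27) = -13.46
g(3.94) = 28.70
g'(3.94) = 16.72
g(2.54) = 10.06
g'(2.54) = 9.91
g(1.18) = 1.07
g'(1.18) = 3.30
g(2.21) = 7.05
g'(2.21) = 8.31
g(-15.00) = 583.75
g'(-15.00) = -75.33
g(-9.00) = 219.25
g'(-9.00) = -46.17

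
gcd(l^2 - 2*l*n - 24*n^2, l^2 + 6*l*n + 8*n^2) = l + 4*n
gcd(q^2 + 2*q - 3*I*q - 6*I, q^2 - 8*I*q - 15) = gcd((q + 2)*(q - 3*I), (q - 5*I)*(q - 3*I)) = q - 3*I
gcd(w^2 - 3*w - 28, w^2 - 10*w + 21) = w - 7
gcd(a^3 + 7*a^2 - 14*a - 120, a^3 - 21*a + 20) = a^2 + a - 20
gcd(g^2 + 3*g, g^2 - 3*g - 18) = g + 3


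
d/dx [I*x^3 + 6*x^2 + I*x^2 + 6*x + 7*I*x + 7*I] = 3*I*x^2 + 2*x*(6 + I) + 6 + 7*I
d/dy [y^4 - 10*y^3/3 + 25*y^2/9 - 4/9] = 2*y*(18*y^2 - 45*y + 25)/9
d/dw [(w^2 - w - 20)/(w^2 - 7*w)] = 2*(-3*w^2 + 20*w - 70)/(w^2*(w^2 - 14*w + 49))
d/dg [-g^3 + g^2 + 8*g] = -3*g^2 + 2*g + 8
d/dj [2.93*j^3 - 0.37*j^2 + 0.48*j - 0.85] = 8.79*j^2 - 0.74*j + 0.48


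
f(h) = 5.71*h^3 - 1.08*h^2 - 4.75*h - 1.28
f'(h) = 17.13*h^2 - 2.16*h - 4.75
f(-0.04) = -1.09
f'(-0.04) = -4.64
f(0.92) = -2.12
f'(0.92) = 7.76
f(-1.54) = -17.38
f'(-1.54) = 39.20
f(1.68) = 14.77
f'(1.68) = 39.97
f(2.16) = 40.96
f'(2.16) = 70.51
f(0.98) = -1.60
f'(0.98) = 9.58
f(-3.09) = -165.38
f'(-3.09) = 165.48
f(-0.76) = -0.80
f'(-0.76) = 6.79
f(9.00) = 4031.08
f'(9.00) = 1363.34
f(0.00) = -1.28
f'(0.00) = -4.75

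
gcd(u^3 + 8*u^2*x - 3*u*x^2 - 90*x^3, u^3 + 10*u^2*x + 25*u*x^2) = u + 5*x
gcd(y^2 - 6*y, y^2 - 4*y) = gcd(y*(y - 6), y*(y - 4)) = y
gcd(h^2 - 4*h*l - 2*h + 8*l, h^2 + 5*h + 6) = 1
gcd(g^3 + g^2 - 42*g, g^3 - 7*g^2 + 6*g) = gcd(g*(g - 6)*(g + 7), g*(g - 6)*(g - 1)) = g^2 - 6*g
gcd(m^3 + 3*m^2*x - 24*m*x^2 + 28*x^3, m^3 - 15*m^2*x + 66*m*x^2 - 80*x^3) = -m + 2*x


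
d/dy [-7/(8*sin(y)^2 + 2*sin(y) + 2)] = 7*(8*sin(y) + 1)*cos(y)/(2*(4*sin(y)^2 + sin(y) + 1)^2)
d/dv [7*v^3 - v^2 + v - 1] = 21*v^2 - 2*v + 1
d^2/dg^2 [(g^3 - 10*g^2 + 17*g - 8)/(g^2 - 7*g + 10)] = 4*(-7*g^3 + 33*g^2 - 21*g - 61)/(g^6 - 21*g^5 + 177*g^4 - 763*g^3 + 1770*g^2 - 2100*g + 1000)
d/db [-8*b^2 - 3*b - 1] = -16*b - 3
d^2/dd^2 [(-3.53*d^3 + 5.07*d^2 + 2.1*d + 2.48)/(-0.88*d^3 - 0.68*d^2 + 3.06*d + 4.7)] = (-12.07712*d^6 + 47.276064*d^5 + 62.7000000000001*d^4 - 262.998168*d^3 + 136.349592*d^2 + 397.015224*d - 225.883816)/(0.681472*d^9 + 1.579776*d^8 - 5.888256*d^7 - 21.591232*d^6 + 3.600192*d^5 + 88.518864*d^4 + 88.343544*d^3 - 86.96316*d^2 - 202.7862*d - 103.823)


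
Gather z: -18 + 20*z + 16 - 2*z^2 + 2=-2*z^2 + 20*z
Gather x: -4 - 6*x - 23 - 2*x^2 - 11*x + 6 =-2*x^2 - 17*x - 21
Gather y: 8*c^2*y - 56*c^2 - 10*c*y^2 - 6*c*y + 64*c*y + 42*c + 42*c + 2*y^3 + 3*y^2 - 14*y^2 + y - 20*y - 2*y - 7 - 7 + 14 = -56*c^2 + 84*c + 2*y^3 + y^2*(-10*c - 11) + y*(8*c^2 + 58*c - 21)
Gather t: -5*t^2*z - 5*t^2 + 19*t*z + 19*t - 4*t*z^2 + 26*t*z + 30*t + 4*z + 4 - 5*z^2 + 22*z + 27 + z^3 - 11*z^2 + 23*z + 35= t^2*(-5*z - 5) + t*(-4*z^2 + 45*z + 49) + z^3 - 16*z^2 + 49*z + 66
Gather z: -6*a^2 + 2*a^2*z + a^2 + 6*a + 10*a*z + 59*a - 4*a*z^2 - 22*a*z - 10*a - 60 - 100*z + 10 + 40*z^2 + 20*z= -5*a^2 + 55*a + z^2*(40 - 4*a) + z*(2*a^2 - 12*a - 80) - 50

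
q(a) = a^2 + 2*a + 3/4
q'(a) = 2*a + 2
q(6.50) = 56.00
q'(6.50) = 15.00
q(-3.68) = 6.93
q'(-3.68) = -5.36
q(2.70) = 13.44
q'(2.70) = 7.40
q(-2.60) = 2.31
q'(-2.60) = -3.20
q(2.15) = 9.67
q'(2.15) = 6.30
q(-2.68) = 2.57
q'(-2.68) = -3.36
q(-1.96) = 0.67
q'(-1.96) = -1.92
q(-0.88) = -0.24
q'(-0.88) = 0.24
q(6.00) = 48.75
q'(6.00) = 14.00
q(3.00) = 15.75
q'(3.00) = 8.00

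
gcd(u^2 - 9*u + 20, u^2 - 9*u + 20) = u^2 - 9*u + 20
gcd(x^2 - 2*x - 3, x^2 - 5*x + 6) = x - 3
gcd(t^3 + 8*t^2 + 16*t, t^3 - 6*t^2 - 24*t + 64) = t + 4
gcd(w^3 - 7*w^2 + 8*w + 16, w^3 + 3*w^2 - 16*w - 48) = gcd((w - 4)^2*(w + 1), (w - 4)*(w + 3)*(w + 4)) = w - 4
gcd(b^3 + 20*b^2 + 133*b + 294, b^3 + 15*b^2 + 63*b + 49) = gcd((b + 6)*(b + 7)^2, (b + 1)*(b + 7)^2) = b^2 + 14*b + 49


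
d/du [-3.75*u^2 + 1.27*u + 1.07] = 1.27 - 7.5*u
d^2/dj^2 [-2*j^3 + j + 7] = -12*j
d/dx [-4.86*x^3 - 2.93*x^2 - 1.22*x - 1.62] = -14.58*x^2 - 5.86*x - 1.22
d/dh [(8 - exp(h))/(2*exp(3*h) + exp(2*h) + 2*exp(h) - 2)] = (4*exp(3*h) - 47*exp(2*h) - 16*exp(h) - 14)*exp(h)/(4*exp(6*h) + 4*exp(5*h) + 9*exp(4*h) - 4*exp(3*h) - 8*exp(h) + 4)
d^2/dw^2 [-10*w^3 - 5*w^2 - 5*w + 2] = -60*w - 10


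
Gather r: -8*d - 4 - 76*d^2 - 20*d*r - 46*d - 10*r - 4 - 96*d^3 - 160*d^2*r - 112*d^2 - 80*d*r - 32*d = -96*d^3 - 188*d^2 - 86*d + r*(-160*d^2 - 100*d - 10) - 8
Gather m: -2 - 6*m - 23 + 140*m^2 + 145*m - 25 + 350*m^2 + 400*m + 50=490*m^2 + 539*m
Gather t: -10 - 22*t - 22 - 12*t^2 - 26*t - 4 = -12*t^2 - 48*t - 36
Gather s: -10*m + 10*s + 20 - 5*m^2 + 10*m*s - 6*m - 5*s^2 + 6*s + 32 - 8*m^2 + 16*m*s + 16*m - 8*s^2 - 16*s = -13*m^2 + 26*m*s - 13*s^2 + 52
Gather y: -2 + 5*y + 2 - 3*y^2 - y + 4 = -3*y^2 + 4*y + 4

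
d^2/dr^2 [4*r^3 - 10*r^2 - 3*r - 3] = 24*r - 20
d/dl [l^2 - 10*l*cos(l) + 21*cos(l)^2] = 10*l*sin(l) + 2*l - 21*sin(2*l) - 10*cos(l)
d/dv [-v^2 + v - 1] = 1 - 2*v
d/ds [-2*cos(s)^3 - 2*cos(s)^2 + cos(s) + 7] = (6*cos(s)^2 + 4*cos(s) - 1)*sin(s)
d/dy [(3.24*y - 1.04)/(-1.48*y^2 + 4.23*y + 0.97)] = (4.7952*y^2 - 3.0784*y + 7.542)/(2.1904*y^4 - 12.5208*y^3 + 15.0217*y^2 + 8.2062*y + 0.9409)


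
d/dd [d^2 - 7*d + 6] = 2*d - 7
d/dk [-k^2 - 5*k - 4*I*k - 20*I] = -2*k - 5 - 4*I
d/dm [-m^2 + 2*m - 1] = 2 - 2*m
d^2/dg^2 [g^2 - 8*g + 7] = 2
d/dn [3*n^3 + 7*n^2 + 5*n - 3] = 9*n^2 + 14*n + 5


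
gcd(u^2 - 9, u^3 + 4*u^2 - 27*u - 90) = u + 3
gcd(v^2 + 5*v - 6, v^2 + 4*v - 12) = v + 6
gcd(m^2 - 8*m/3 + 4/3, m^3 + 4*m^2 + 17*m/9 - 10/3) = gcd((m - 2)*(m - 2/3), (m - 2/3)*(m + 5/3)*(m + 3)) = m - 2/3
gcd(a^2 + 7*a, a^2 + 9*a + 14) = a + 7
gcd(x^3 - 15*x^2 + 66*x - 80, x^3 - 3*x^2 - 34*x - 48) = x - 8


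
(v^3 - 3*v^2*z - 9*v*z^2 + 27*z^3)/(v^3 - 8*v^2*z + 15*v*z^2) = (-v^2 + 9*z^2)/(v*(-v + 5*z))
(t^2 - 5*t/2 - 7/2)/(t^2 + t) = (t - 7/2)/t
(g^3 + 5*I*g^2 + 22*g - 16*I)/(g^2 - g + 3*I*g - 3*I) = (g^3 + 5*I*g^2 + 22*g - 16*I)/(g^2 - g + 3*I*g - 3*I)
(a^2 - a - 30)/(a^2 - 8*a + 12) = (a + 5)/(a - 2)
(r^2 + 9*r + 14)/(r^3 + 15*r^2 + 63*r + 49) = (r + 2)/(r^2 + 8*r + 7)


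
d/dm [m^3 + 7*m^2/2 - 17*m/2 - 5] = 3*m^2 + 7*m - 17/2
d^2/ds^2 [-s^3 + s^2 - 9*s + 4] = 2 - 6*s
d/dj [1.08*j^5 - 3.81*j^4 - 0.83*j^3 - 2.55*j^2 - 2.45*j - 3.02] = 5.4*j^4 - 15.24*j^3 - 2.49*j^2 - 5.1*j - 2.45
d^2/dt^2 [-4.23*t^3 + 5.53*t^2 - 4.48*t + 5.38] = 11.06 - 25.38*t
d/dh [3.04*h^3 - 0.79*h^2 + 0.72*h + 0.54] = 9.12*h^2 - 1.58*h + 0.72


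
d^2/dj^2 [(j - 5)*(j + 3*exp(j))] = 3*j*exp(j) - 9*exp(j) + 2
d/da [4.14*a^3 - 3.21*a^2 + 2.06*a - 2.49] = 12.42*a^2 - 6.42*a + 2.06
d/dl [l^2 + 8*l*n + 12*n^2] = 2*l + 8*n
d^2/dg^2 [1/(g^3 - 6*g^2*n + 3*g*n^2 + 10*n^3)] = 6*((-g + 2*n)*(g^3 - 6*g^2*n + 3*g*n^2 + 10*n^3) + 3*(g^2 - 4*g*n + n^2)^2)/(g^3 - 6*g^2*n + 3*g*n^2 + 10*n^3)^3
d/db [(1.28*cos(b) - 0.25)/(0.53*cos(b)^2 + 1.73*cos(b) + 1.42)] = (0.6784*cos(b)^2 - 0.265*cos(b) - 2.2501)*sin(b)/(0.2809*cos(b)^4 + 1.8338*cos(b)^3 + 4.4981*cos(b)^2 + 4.9132*cos(b) + 2.0164)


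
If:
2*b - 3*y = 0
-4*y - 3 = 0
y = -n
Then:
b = -9/8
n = 3/4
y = -3/4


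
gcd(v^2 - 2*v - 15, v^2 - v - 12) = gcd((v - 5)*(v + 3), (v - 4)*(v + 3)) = v + 3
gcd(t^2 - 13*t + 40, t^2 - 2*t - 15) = t - 5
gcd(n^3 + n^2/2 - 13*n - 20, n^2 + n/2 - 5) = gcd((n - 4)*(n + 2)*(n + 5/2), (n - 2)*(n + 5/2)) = n + 5/2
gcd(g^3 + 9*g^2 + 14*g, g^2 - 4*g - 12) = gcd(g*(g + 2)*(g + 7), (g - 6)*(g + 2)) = g + 2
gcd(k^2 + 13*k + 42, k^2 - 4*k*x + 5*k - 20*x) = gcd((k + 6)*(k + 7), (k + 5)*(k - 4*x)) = 1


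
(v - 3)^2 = v^2 - 6*v + 9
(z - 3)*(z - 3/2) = z^2 - 9*z/2 + 9/2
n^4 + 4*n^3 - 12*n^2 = n^2*(n - 2)*(n + 6)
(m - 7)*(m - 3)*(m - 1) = m^3 - 11*m^2 + 31*m - 21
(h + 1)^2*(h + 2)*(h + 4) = h^4 + 8*h^3 + 21*h^2 + 22*h + 8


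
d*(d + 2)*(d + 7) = d^3 + 9*d^2 + 14*d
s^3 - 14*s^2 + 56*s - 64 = (s - 8)*(s - 4)*(s - 2)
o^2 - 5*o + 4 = (o - 4)*(o - 1)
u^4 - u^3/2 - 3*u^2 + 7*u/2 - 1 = (u - 1)^2*(u - 1/2)*(u + 2)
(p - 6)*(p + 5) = p^2 - p - 30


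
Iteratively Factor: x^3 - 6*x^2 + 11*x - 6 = (x - 3)*(x^2 - 3*x + 2) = (x - 3)*(x - 1)*(x - 2)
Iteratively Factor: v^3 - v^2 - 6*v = (v - 3)*(v^2 + 2*v) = v*(v - 3)*(v + 2)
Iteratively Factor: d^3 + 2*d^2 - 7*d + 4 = (d - 1)*(d^2 + 3*d - 4) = (d - 1)^2*(d + 4)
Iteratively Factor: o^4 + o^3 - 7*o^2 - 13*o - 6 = (o + 2)*(o^3 - o^2 - 5*o - 3) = (o + 1)*(o + 2)*(o^2 - 2*o - 3) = (o - 3)*(o + 1)*(o + 2)*(o + 1)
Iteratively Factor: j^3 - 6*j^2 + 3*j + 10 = (j - 5)*(j^2 - j - 2) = (j - 5)*(j - 2)*(j + 1)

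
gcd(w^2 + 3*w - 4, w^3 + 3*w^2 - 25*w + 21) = w - 1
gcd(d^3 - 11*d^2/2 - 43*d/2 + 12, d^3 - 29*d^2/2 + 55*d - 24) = d^2 - 17*d/2 + 4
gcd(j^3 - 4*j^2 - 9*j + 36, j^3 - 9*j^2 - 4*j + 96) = j^2 - j - 12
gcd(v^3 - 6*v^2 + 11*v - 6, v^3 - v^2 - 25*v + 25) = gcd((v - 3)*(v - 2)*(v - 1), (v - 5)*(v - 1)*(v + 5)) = v - 1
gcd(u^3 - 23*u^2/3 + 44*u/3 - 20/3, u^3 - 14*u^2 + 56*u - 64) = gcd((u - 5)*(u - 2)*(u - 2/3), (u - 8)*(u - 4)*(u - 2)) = u - 2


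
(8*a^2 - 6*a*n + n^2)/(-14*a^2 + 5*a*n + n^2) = (-4*a + n)/(7*a + n)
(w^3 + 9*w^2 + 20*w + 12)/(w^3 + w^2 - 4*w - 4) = (w + 6)/(w - 2)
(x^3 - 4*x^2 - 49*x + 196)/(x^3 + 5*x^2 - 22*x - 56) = (x - 7)/(x + 2)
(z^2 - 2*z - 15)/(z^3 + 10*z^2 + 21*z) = (z - 5)/(z*(z + 7))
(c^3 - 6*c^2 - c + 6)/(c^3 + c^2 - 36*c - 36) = (c - 1)/(c + 6)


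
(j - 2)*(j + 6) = j^2 + 4*j - 12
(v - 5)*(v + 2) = v^2 - 3*v - 10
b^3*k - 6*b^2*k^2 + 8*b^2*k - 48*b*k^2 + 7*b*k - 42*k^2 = (b + 7)*(b - 6*k)*(b*k + k)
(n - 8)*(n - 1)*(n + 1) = n^3 - 8*n^2 - n + 8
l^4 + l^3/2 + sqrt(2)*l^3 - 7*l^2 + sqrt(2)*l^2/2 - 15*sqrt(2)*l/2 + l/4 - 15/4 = (l - 5/2)*(l + 3)*(l + sqrt(2)/2)^2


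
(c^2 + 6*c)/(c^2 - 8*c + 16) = c*(c + 6)/(c^2 - 8*c + 16)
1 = 1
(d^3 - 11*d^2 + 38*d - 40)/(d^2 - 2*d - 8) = (d^2 - 7*d + 10)/(d + 2)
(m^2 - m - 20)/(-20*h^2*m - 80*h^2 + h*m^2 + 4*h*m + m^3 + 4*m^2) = (5 - m)/(20*h^2 - h*m - m^2)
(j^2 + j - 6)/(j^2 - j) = (j^2 + j - 6)/(j*(j - 1))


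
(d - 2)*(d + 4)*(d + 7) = d^3 + 9*d^2 + 6*d - 56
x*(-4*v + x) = -4*v*x + x^2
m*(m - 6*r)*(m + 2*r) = m^3 - 4*m^2*r - 12*m*r^2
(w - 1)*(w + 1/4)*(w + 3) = w^3 + 9*w^2/4 - 5*w/2 - 3/4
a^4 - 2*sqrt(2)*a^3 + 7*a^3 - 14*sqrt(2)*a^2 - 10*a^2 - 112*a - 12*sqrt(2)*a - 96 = (a + 1)*(a + 6)*(a - 4*sqrt(2))*(a + 2*sqrt(2))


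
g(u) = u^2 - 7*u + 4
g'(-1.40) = -9.80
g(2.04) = -6.12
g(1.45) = -4.05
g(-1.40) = 15.76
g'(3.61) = 0.22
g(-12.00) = 232.00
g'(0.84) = -5.32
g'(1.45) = -4.10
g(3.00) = -8.00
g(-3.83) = 45.48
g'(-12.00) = -31.00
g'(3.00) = -1.00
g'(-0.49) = -7.98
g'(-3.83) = -14.66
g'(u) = 2*u - 7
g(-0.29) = 6.11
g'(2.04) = -2.92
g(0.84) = -1.17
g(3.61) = -8.24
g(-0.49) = 7.67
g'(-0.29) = -7.58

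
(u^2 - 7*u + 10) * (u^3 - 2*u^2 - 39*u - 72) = u^5 - 9*u^4 - 15*u^3 + 181*u^2 + 114*u - 720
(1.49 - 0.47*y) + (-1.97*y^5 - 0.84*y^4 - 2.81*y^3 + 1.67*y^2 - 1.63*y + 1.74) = -1.97*y^5 - 0.84*y^4 - 2.81*y^3 + 1.67*y^2 - 2.1*y + 3.23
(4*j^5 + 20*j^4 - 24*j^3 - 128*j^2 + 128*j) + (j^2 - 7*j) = 4*j^5 + 20*j^4 - 24*j^3 - 127*j^2 + 121*j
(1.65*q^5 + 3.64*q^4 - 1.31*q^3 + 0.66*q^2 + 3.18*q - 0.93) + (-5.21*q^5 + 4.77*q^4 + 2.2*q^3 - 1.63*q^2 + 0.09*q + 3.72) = -3.56*q^5 + 8.41*q^4 + 0.89*q^3 - 0.97*q^2 + 3.27*q + 2.79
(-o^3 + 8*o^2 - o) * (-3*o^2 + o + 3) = 3*o^5 - 25*o^4 + 8*o^3 + 23*o^2 - 3*o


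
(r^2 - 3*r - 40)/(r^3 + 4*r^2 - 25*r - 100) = (r - 8)/(r^2 - r - 20)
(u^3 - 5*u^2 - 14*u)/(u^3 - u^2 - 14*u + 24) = u*(u^2 - 5*u - 14)/(u^3 - u^2 - 14*u + 24)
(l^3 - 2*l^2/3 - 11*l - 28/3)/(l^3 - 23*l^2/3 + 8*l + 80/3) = (3*l^2 + 10*l + 7)/(3*l^2 - 11*l - 20)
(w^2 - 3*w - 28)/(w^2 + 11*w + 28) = (w - 7)/(w + 7)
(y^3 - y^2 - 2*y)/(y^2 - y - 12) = y*(-y^2 + y + 2)/(-y^2 + y + 12)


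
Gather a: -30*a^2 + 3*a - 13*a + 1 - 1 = -30*a^2 - 10*a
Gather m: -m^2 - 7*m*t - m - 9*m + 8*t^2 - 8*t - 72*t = -m^2 + m*(-7*t - 10) + 8*t^2 - 80*t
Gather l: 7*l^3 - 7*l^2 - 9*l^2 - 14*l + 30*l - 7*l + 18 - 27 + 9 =7*l^3 - 16*l^2 + 9*l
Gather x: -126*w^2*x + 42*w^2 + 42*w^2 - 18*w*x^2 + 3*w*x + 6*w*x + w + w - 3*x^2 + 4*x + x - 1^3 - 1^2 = 84*w^2 + 2*w + x^2*(-18*w - 3) + x*(-126*w^2 + 9*w + 5) - 2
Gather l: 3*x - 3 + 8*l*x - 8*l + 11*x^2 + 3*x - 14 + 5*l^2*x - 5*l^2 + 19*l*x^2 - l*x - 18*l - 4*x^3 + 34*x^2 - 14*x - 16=l^2*(5*x - 5) + l*(19*x^2 + 7*x - 26) - 4*x^3 + 45*x^2 - 8*x - 33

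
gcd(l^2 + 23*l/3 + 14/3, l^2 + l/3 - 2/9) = l + 2/3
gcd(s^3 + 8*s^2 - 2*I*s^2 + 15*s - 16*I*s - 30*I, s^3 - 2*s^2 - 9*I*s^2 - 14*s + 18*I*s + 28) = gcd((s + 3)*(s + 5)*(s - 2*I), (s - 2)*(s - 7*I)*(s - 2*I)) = s - 2*I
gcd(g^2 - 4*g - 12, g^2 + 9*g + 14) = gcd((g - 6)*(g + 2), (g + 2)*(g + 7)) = g + 2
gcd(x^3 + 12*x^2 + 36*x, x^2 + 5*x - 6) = x + 6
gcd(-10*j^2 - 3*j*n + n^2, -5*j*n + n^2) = 5*j - n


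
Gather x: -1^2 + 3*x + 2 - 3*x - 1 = 0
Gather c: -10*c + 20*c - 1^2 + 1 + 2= 10*c + 2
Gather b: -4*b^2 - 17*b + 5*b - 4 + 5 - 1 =-4*b^2 - 12*b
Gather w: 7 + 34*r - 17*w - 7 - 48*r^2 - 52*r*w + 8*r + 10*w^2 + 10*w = -48*r^2 + 42*r + 10*w^2 + w*(-52*r - 7)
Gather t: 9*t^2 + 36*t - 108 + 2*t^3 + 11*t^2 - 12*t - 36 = 2*t^3 + 20*t^2 + 24*t - 144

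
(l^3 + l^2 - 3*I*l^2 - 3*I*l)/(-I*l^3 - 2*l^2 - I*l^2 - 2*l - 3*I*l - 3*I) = I*l/(l + I)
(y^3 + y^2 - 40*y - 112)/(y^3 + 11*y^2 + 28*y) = (y^2 - 3*y - 28)/(y*(y + 7))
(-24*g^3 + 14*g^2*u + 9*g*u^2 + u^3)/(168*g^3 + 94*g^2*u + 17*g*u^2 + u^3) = (-g + u)/(7*g + u)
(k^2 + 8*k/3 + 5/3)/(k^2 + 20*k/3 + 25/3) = (k + 1)/(k + 5)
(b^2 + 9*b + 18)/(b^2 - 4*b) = (b^2 + 9*b + 18)/(b*(b - 4))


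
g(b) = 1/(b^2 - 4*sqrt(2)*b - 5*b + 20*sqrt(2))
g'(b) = (-2*b + 5 + 4*sqrt(2))/(b^2 - 4*sqrt(2)*b - 5*b + 20*sqrt(2))^2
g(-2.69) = 0.02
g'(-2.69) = 0.00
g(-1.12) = 0.02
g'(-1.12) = 0.01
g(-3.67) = 0.01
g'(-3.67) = 0.00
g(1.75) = 0.08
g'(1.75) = 0.04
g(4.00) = 0.60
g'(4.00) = 0.97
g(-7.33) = 0.01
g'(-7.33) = 0.00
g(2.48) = 0.12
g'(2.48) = 0.09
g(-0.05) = 0.03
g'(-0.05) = 0.01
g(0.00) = 0.04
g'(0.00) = 0.01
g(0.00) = 0.04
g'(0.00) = 0.01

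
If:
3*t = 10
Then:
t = 10/3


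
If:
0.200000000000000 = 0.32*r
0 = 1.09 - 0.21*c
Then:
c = 5.19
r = 0.62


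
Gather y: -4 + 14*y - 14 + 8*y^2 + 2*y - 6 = 8*y^2 + 16*y - 24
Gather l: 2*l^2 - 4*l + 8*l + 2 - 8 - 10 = 2*l^2 + 4*l - 16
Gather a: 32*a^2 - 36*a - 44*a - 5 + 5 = 32*a^2 - 80*a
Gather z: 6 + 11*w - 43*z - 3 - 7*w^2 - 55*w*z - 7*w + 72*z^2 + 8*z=-7*w^2 + 4*w + 72*z^2 + z*(-55*w - 35) + 3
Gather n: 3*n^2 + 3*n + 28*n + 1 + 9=3*n^2 + 31*n + 10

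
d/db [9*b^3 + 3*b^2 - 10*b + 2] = 27*b^2 + 6*b - 10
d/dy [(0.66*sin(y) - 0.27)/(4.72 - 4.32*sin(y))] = 1.9488*cos(y)/(4.32*sin(y) - 4.72)^2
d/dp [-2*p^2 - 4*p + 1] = -4*p - 4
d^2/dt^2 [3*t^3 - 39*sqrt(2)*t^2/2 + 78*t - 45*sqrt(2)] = 18*t - 39*sqrt(2)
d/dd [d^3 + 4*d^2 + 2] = d*(3*d + 8)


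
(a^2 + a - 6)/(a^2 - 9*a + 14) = (a + 3)/(a - 7)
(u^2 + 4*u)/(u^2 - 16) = u/(u - 4)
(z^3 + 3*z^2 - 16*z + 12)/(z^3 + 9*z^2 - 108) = (z^2 - 3*z + 2)/(z^2 + 3*z - 18)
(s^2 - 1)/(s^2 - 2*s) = (s^2 - 1)/(s*(s - 2))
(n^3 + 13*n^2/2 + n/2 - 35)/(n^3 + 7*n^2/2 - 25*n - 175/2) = (n - 2)/(n - 5)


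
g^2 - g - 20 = (g - 5)*(g + 4)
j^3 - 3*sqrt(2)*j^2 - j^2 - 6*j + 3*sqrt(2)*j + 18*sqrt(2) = (j - 3)*(j + 2)*(j - 3*sqrt(2))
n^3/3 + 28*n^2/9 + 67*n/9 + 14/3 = (n/3 + 1/3)*(n + 7/3)*(n + 6)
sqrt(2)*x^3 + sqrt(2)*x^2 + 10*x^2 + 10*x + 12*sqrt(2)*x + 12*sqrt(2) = (x + 2*sqrt(2))*(x + 3*sqrt(2))*(sqrt(2)*x + sqrt(2))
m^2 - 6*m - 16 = (m - 8)*(m + 2)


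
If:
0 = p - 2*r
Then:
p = 2*r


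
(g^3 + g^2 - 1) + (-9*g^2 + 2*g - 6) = g^3 - 8*g^2 + 2*g - 7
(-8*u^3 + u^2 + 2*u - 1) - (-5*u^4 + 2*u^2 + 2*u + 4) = 5*u^4 - 8*u^3 - u^2 - 5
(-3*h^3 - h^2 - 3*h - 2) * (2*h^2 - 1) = -6*h^5 - 2*h^4 - 3*h^3 - 3*h^2 + 3*h + 2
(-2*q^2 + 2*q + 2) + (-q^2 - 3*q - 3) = -3*q^2 - q - 1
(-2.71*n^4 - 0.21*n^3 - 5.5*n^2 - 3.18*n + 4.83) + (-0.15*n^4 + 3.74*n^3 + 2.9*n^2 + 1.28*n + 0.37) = -2.86*n^4 + 3.53*n^3 - 2.6*n^2 - 1.9*n + 5.2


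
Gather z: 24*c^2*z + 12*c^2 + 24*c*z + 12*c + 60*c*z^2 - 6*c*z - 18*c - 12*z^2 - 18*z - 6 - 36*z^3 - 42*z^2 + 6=12*c^2 - 6*c - 36*z^3 + z^2*(60*c - 54) + z*(24*c^2 + 18*c - 18)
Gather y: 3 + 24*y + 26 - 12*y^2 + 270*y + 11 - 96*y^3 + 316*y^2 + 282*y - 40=-96*y^3 + 304*y^2 + 576*y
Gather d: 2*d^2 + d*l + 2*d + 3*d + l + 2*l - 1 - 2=2*d^2 + d*(l + 5) + 3*l - 3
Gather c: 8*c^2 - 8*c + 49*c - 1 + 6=8*c^2 + 41*c + 5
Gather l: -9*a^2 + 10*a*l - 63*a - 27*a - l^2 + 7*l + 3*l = -9*a^2 - 90*a - l^2 + l*(10*a + 10)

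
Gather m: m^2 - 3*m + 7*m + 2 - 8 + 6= m^2 + 4*m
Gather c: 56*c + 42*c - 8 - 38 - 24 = 98*c - 70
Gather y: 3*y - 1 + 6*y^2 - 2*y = 6*y^2 + y - 1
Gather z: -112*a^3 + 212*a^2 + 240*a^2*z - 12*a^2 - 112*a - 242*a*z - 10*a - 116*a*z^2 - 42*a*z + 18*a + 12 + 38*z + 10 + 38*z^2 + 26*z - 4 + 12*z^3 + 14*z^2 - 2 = -112*a^3 + 200*a^2 - 104*a + 12*z^3 + z^2*(52 - 116*a) + z*(240*a^2 - 284*a + 64) + 16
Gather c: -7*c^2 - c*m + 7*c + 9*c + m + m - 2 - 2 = -7*c^2 + c*(16 - m) + 2*m - 4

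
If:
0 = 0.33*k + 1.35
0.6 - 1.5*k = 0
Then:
No Solution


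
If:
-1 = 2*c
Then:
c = -1/2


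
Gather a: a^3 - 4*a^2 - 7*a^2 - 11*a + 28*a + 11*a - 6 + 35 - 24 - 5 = a^3 - 11*a^2 + 28*a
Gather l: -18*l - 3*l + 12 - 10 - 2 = -21*l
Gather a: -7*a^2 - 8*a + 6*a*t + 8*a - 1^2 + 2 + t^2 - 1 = -7*a^2 + 6*a*t + t^2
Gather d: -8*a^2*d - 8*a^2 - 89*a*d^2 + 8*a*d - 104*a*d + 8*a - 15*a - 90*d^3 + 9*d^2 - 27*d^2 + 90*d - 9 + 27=-8*a^2 - 7*a - 90*d^3 + d^2*(-89*a - 18) + d*(-8*a^2 - 96*a + 90) + 18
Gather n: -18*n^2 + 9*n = -18*n^2 + 9*n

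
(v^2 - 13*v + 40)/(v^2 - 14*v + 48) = (v - 5)/(v - 6)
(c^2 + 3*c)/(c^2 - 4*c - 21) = c/(c - 7)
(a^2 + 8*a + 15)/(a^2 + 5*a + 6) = (a + 5)/(a + 2)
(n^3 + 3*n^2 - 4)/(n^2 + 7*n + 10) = (n^2 + n - 2)/(n + 5)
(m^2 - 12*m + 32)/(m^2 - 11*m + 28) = (m - 8)/(m - 7)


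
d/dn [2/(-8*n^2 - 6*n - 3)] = 4*(8*n + 3)/(8*n^2 + 6*n + 3)^2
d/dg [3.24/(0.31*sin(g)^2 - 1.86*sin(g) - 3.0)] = (6.0264 - 2.0088*sin(g))*cos(g)/(-0.31*sin(g)^2 + 1.86*sin(g) + 3.0)^2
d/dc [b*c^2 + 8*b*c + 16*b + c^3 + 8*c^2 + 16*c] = 2*b*c + 8*b + 3*c^2 + 16*c + 16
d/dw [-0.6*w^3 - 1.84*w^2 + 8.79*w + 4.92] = -1.8*w^2 - 3.68*w + 8.79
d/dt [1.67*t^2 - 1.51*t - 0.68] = 3.34*t - 1.51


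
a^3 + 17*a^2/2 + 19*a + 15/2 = (a + 1/2)*(a + 3)*(a + 5)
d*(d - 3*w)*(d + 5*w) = d^3 + 2*d^2*w - 15*d*w^2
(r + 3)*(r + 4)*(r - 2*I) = r^3 + 7*r^2 - 2*I*r^2 + 12*r - 14*I*r - 24*I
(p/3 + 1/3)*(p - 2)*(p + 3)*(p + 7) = p^4/3 + 3*p^3 + 3*p^2 - 41*p/3 - 14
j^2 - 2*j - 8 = (j - 4)*(j + 2)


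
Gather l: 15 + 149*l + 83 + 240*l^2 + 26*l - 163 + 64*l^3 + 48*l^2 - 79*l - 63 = 64*l^3 + 288*l^2 + 96*l - 128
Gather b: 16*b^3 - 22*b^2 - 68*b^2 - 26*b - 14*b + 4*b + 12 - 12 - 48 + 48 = 16*b^3 - 90*b^2 - 36*b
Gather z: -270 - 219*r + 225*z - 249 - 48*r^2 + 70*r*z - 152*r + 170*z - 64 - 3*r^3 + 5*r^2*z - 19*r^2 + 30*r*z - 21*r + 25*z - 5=-3*r^3 - 67*r^2 - 392*r + z*(5*r^2 + 100*r + 420) - 588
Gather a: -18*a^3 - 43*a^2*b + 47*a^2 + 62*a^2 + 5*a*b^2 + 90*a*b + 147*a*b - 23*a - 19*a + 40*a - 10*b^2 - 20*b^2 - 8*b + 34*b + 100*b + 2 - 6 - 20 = -18*a^3 + a^2*(109 - 43*b) + a*(5*b^2 + 237*b - 2) - 30*b^2 + 126*b - 24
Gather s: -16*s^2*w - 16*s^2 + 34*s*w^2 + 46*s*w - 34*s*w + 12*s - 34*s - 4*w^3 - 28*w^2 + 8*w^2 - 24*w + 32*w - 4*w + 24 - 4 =s^2*(-16*w - 16) + s*(34*w^2 + 12*w - 22) - 4*w^3 - 20*w^2 + 4*w + 20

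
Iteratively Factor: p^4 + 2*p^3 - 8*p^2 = (p)*(p^3 + 2*p^2 - 8*p) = p^2*(p^2 + 2*p - 8) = p^2*(p - 2)*(p + 4)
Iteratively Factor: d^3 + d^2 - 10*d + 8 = (d - 1)*(d^2 + 2*d - 8) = (d - 2)*(d - 1)*(d + 4)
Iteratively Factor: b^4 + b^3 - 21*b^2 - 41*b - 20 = (b + 4)*(b^3 - 3*b^2 - 9*b - 5) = (b + 1)*(b + 4)*(b^2 - 4*b - 5) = (b + 1)^2*(b + 4)*(b - 5)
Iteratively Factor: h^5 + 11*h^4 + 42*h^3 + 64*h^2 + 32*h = (h + 4)*(h^4 + 7*h^3 + 14*h^2 + 8*h) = (h + 4)^2*(h^3 + 3*h^2 + 2*h) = h*(h + 4)^2*(h^2 + 3*h + 2) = h*(h + 1)*(h + 4)^2*(h + 2)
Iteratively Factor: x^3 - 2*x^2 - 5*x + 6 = (x - 1)*(x^2 - x - 6) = (x - 1)*(x + 2)*(x - 3)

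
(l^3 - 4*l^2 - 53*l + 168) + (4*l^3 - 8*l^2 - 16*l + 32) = 5*l^3 - 12*l^2 - 69*l + 200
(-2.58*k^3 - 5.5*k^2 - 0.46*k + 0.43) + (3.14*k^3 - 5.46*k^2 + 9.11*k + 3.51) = 0.56*k^3 - 10.96*k^2 + 8.65*k + 3.94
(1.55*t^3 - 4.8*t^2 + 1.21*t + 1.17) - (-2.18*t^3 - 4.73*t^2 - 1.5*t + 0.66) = 3.73*t^3 - 0.0699999999999994*t^2 + 2.71*t + 0.51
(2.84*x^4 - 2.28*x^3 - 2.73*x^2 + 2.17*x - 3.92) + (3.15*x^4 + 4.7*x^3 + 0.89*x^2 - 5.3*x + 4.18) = 5.99*x^4 + 2.42*x^3 - 1.84*x^2 - 3.13*x + 0.26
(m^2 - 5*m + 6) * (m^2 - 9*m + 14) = m^4 - 14*m^3 + 65*m^2 - 124*m + 84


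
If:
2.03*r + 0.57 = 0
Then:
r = -0.28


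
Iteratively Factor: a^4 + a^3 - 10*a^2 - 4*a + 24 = (a - 2)*(a^3 + 3*a^2 - 4*a - 12) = (a - 2)*(a + 2)*(a^2 + a - 6) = (a - 2)*(a + 2)*(a + 3)*(a - 2)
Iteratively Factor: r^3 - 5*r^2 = (r)*(r^2 - 5*r) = r*(r - 5)*(r)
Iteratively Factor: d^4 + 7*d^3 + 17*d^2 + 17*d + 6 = (d + 1)*(d^3 + 6*d^2 + 11*d + 6) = (d + 1)*(d + 2)*(d^2 + 4*d + 3) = (d + 1)*(d + 2)*(d + 3)*(d + 1)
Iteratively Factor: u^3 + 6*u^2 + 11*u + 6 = (u + 1)*(u^2 + 5*u + 6) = (u + 1)*(u + 3)*(u + 2)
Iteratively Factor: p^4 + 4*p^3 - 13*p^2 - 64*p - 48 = (p + 3)*(p^3 + p^2 - 16*p - 16) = (p + 3)*(p + 4)*(p^2 - 3*p - 4) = (p + 1)*(p + 3)*(p + 4)*(p - 4)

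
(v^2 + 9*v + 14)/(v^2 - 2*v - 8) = (v + 7)/(v - 4)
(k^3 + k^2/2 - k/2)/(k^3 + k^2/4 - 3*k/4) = 2*(2*k - 1)/(4*k - 3)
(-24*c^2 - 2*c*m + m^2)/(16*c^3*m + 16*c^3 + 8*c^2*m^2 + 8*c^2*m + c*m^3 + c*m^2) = (-6*c + m)/(c*(4*c*m + 4*c + m^2 + m))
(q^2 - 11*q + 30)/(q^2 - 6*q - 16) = (-q^2 + 11*q - 30)/(-q^2 + 6*q + 16)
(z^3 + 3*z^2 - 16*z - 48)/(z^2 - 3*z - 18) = (z^2 - 16)/(z - 6)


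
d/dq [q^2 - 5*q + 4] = 2*q - 5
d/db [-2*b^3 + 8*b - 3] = 8 - 6*b^2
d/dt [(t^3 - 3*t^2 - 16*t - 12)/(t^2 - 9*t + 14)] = (t^4 - 18*t^3 + 85*t^2 - 60*t - 332)/(t^4 - 18*t^3 + 109*t^2 - 252*t + 196)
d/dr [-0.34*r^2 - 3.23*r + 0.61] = -0.68*r - 3.23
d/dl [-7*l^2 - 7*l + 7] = -14*l - 7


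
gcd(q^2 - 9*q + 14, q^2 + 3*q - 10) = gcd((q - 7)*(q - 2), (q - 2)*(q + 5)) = q - 2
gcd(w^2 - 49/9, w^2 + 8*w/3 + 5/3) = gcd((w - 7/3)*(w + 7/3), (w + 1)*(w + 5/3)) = 1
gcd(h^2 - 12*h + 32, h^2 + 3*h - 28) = h - 4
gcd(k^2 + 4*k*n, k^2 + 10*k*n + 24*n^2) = k + 4*n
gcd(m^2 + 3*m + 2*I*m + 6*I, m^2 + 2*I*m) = m + 2*I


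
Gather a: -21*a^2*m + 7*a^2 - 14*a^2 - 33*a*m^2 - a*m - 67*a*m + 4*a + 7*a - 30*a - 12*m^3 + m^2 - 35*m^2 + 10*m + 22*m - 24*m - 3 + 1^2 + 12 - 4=a^2*(-21*m - 7) + a*(-33*m^2 - 68*m - 19) - 12*m^3 - 34*m^2 + 8*m + 6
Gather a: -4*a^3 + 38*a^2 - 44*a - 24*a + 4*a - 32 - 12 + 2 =-4*a^3 + 38*a^2 - 64*a - 42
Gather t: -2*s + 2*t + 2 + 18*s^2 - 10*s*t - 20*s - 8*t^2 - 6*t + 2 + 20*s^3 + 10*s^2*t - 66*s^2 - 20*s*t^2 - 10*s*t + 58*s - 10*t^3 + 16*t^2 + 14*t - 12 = 20*s^3 - 48*s^2 + 36*s - 10*t^3 + t^2*(8 - 20*s) + t*(10*s^2 - 20*s + 10) - 8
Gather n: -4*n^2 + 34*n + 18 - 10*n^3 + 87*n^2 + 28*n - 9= -10*n^3 + 83*n^2 + 62*n + 9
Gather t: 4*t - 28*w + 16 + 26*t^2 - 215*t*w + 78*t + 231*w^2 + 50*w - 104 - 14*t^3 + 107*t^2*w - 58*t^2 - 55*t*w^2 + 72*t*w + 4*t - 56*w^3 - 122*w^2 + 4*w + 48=-14*t^3 + t^2*(107*w - 32) + t*(-55*w^2 - 143*w + 86) - 56*w^3 + 109*w^2 + 26*w - 40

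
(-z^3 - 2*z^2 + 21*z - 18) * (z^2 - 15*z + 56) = -z^5 + 13*z^4 - 5*z^3 - 445*z^2 + 1446*z - 1008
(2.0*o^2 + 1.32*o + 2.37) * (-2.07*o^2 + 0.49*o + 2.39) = -4.14*o^4 - 1.7524*o^3 + 0.5209*o^2 + 4.3161*o + 5.6643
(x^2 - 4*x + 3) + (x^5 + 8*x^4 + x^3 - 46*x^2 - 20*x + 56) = x^5 + 8*x^4 + x^3 - 45*x^2 - 24*x + 59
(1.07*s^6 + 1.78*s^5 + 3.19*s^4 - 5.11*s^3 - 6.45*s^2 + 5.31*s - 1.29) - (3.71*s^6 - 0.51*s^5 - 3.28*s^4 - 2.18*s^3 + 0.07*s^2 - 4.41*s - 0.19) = -2.64*s^6 + 2.29*s^5 + 6.47*s^4 - 2.93*s^3 - 6.52*s^2 + 9.72*s - 1.1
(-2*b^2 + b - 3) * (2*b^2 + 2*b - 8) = -4*b^4 - 2*b^3 + 12*b^2 - 14*b + 24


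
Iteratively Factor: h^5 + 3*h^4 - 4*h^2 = (h - 1)*(h^4 + 4*h^3 + 4*h^2) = h*(h - 1)*(h^3 + 4*h^2 + 4*h) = h*(h - 1)*(h + 2)*(h^2 + 2*h) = h*(h - 1)*(h + 2)^2*(h)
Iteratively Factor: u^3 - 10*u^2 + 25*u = (u - 5)*(u^2 - 5*u) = (u - 5)^2*(u)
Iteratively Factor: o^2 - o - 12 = (o + 3)*(o - 4)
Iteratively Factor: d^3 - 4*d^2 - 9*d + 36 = (d - 4)*(d^2 - 9) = (d - 4)*(d - 3)*(d + 3)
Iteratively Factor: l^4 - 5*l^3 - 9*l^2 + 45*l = (l - 5)*(l^3 - 9*l) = l*(l - 5)*(l^2 - 9) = l*(l - 5)*(l - 3)*(l + 3)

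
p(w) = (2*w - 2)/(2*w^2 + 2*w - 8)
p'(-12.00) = -0.01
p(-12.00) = -0.10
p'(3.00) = -0.09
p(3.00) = 0.25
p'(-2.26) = -9.51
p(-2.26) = 2.83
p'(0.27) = -0.19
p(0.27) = 0.20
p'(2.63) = -0.15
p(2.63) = 0.29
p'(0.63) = -0.24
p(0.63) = 0.12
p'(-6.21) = -0.07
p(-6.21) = -0.25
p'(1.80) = -2.44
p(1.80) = 0.77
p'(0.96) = -0.45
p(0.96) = 0.02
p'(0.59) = -0.23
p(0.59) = 0.13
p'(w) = (-4*w - 2)*(2*w - 2)/(2*w^2 + 2*w - 8)^2 + 2/(2*w^2 + 2*w - 8)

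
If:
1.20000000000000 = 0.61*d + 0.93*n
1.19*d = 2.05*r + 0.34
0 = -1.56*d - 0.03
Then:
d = -0.02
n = 1.30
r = -0.18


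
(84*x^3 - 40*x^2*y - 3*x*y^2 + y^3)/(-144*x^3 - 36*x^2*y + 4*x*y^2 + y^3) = (-14*x^2 + 9*x*y - y^2)/(24*x^2 + 2*x*y - y^2)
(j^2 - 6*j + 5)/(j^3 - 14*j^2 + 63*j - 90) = (j - 1)/(j^2 - 9*j + 18)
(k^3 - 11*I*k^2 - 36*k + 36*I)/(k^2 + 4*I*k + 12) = (k^2 - 9*I*k - 18)/(k + 6*I)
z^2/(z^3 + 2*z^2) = 1/(z + 2)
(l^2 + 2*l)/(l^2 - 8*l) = (l + 2)/(l - 8)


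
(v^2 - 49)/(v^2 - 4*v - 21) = (v + 7)/(v + 3)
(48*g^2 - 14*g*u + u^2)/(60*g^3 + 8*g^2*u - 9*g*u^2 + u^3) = (-8*g + u)/(-10*g^2 - 3*g*u + u^2)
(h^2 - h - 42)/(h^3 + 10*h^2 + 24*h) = (h - 7)/(h*(h + 4))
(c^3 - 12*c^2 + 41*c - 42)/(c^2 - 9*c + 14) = c - 3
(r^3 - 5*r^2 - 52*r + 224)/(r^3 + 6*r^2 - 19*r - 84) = (r - 8)/(r + 3)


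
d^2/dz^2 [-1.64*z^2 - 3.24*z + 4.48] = -3.28000000000000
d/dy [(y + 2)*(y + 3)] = 2*y + 5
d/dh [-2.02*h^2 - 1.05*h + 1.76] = -4.04*h - 1.05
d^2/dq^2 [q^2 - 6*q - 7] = 2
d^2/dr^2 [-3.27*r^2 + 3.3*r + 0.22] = -6.54000000000000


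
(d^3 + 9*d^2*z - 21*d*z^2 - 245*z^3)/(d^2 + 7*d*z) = d + 2*z - 35*z^2/d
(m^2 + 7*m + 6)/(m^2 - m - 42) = (m + 1)/(m - 7)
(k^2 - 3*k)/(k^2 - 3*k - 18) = k*(3 - k)/(-k^2 + 3*k + 18)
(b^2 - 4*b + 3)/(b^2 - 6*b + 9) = (b - 1)/(b - 3)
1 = 1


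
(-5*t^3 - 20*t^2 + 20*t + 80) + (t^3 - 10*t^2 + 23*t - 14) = -4*t^3 - 30*t^2 + 43*t + 66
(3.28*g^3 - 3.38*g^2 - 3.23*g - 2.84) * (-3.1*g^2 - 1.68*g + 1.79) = -10.168*g^5 + 4.9676*g^4 + 21.5626*g^3 + 8.1802*g^2 - 1.0105*g - 5.0836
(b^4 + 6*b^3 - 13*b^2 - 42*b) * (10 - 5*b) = -5*b^5 - 20*b^4 + 125*b^3 + 80*b^2 - 420*b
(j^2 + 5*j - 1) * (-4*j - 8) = -4*j^3 - 28*j^2 - 36*j + 8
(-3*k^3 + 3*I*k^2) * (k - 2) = -3*k^4 + 6*k^3 + 3*I*k^3 - 6*I*k^2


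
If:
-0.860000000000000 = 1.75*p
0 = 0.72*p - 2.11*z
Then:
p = -0.49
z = -0.17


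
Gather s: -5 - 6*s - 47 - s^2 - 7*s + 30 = -s^2 - 13*s - 22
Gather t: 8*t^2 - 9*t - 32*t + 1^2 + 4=8*t^2 - 41*t + 5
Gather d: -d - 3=-d - 3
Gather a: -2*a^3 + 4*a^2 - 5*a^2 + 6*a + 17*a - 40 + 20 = -2*a^3 - a^2 + 23*a - 20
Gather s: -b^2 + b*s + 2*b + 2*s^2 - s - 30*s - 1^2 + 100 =-b^2 + 2*b + 2*s^2 + s*(b - 31) + 99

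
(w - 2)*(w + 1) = w^2 - w - 2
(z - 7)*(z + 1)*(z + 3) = z^3 - 3*z^2 - 25*z - 21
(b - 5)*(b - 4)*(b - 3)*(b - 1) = b^4 - 13*b^3 + 59*b^2 - 107*b + 60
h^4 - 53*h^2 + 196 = (h - 7)*(h - 2)*(h + 2)*(h + 7)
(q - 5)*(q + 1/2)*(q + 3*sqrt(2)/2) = q^3 - 9*q^2/2 + 3*sqrt(2)*q^2/2 - 27*sqrt(2)*q/4 - 5*q/2 - 15*sqrt(2)/4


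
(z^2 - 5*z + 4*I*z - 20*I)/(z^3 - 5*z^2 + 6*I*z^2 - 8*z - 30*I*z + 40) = 1/(z + 2*I)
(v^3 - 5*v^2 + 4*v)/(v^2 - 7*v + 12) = v*(v - 1)/(v - 3)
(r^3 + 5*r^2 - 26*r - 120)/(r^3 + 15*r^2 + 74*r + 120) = (r - 5)/(r + 5)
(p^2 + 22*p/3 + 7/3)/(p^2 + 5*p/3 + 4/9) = 3*(p + 7)/(3*p + 4)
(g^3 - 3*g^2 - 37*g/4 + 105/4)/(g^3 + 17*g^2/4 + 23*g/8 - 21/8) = 2*(4*g^2 - 24*g + 35)/(8*g^2 + 10*g - 7)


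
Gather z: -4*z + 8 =8 - 4*z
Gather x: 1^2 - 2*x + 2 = 3 - 2*x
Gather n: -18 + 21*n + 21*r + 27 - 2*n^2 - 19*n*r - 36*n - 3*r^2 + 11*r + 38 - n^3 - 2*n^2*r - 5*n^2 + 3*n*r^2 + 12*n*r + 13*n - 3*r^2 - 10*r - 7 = -n^3 + n^2*(-2*r - 7) + n*(3*r^2 - 7*r - 2) - 6*r^2 + 22*r + 40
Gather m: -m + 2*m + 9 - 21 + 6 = m - 6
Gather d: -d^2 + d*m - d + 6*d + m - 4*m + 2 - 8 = -d^2 + d*(m + 5) - 3*m - 6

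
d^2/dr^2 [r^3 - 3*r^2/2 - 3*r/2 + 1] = 6*r - 3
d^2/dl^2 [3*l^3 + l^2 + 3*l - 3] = 18*l + 2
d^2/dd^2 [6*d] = 0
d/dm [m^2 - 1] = 2*m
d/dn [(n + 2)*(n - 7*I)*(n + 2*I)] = 3*n^2 + n*(4 - 10*I) + 14 - 10*I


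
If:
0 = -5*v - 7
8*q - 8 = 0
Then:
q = 1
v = -7/5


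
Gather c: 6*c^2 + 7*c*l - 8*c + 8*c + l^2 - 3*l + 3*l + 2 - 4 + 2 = 6*c^2 + 7*c*l + l^2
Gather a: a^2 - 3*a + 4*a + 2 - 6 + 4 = a^2 + a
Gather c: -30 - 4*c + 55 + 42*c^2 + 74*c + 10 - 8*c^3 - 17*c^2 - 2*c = -8*c^3 + 25*c^2 + 68*c + 35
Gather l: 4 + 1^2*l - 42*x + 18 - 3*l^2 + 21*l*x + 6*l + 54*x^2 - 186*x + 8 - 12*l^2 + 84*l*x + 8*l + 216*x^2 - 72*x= -15*l^2 + l*(105*x + 15) + 270*x^2 - 300*x + 30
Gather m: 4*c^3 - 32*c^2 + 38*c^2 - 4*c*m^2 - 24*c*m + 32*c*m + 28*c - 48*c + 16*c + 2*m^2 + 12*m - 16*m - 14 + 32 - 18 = 4*c^3 + 6*c^2 - 4*c + m^2*(2 - 4*c) + m*(8*c - 4)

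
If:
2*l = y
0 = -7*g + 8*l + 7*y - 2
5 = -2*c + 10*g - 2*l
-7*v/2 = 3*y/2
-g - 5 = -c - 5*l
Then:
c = 869/232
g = 157/116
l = 121/232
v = -363/812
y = 121/116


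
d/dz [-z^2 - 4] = -2*z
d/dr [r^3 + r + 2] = 3*r^2 + 1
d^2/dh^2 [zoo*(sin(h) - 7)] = zoo*sin(h)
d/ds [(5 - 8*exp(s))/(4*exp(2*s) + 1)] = 8*((8*exp(s) - 5)*exp(s) - 4*exp(2*s) - 1)*exp(s)/(4*exp(2*s) + 1)^2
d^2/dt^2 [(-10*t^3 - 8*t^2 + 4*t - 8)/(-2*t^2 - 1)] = 4*(-18*t^3 + 24*t^2 + 27*t - 4)/(8*t^6 + 12*t^4 + 6*t^2 + 1)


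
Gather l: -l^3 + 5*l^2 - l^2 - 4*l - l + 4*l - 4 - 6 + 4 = -l^3 + 4*l^2 - l - 6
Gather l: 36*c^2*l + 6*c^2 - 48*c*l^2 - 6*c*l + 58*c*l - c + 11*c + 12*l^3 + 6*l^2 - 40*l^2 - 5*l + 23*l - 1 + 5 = 6*c^2 + 10*c + 12*l^3 + l^2*(-48*c - 34) + l*(36*c^2 + 52*c + 18) + 4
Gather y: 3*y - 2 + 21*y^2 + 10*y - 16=21*y^2 + 13*y - 18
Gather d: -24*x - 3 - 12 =-24*x - 15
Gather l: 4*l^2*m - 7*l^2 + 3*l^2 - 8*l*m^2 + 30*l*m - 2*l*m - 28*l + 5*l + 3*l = l^2*(4*m - 4) + l*(-8*m^2 + 28*m - 20)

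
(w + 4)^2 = w^2 + 8*w + 16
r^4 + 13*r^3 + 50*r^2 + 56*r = r*(r + 2)*(r + 4)*(r + 7)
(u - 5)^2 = u^2 - 10*u + 25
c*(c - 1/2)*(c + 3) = c^3 + 5*c^2/2 - 3*c/2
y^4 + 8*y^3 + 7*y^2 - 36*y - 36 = (y - 2)*(y + 1)*(y + 3)*(y + 6)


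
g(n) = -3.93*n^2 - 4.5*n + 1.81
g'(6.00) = -51.66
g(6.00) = -166.67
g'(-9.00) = 66.24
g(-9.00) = -276.02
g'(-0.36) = -1.67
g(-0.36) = 2.92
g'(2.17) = -21.56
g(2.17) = -26.46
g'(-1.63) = 8.31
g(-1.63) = -1.30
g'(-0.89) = 2.50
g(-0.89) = 2.70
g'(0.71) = -10.08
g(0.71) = -3.37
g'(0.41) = -7.72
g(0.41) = -0.70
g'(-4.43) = 30.32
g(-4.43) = -55.38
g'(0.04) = -4.81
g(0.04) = 1.62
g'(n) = -7.86*n - 4.5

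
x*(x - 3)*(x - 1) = x^3 - 4*x^2 + 3*x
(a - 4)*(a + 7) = a^2 + 3*a - 28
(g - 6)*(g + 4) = g^2 - 2*g - 24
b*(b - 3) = b^2 - 3*b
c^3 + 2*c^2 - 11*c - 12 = (c - 3)*(c + 1)*(c + 4)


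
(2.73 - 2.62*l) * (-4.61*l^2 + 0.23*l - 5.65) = 12.0782*l^3 - 13.1879*l^2 + 15.4309*l - 15.4245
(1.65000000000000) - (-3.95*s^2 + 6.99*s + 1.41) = 3.95*s^2 - 6.99*s + 0.24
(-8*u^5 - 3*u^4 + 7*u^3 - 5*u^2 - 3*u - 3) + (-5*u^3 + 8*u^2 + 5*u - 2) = -8*u^5 - 3*u^4 + 2*u^3 + 3*u^2 + 2*u - 5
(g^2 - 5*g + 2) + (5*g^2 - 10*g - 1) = 6*g^2 - 15*g + 1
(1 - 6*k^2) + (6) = 7 - 6*k^2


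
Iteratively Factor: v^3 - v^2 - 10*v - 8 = (v - 4)*(v^2 + 3*v + 2) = (v - 4)*(v + 1)*(v + 2)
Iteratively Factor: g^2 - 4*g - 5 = (g - 5)*(g + 1)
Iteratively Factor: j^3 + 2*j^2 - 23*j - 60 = (j + 3)*(j^2 - j - 20) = (j + 3)*(j + 4)*(j - 5)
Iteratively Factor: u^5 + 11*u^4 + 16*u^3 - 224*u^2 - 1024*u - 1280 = (u - 5)*(u^4 + 16*u^3 + 96*u^2 + 256*u + 256) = (u - 5)*(u + 4)*(u^3 + 12*u^2 + 48*u + 64) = (u - 5)*(u + 4)^2*(u^2 + 8*u + 16) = (u - 5)*(u + 4)^3*(u + 4)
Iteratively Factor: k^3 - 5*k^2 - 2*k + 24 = (k - 4)*(k^2 - k - 6) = (k - 4)*(k - 3)*(k + 2)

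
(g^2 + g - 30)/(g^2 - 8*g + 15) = (g + 6)/(g - 3)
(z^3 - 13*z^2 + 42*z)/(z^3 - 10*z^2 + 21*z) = (z - 6)/(z - 3)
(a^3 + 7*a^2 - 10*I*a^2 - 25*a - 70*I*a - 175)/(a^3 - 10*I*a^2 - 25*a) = (a + 7)/a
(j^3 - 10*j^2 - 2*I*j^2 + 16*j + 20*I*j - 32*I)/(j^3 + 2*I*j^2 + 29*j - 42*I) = (j^2 - 10*j + 16)/(j^2 + 4*I*j + 21)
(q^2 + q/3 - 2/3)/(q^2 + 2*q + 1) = (q - 2/3)/(q + 1)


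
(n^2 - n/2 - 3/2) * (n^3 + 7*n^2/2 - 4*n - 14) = n^5 + 3*n^4 - 29*n^3/4 - 69*n^2/4 + 13*n + 21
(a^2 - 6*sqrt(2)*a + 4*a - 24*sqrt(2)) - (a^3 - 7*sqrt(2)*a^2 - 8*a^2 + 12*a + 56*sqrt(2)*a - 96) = -a^3 + 9*a^2 + 7*sqrt(2)*a^2 - 62*sqrt(2)*a - 8*a - 24*sqrt(2) + 96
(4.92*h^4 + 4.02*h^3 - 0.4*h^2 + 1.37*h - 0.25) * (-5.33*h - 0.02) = -26.2236*h^5 - 21.525*h^4 + 2.0516*h^3 - 7.2941*h^2 + 1.3051*h + 0.005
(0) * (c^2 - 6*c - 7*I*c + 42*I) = 0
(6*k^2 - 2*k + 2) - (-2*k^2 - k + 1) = 8*k^2 - k + 1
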